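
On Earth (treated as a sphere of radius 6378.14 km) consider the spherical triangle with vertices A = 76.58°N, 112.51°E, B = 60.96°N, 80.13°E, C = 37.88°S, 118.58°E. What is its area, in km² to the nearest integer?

15643420 km²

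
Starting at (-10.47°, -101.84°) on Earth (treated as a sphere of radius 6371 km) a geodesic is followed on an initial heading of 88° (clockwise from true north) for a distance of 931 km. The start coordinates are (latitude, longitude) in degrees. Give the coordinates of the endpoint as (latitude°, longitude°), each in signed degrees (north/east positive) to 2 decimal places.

-10.07°, -93.34°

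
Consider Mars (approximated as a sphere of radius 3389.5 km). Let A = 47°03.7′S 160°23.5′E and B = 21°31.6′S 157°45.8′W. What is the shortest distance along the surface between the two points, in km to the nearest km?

With latitudes φ₁ = -47.062°, φ₂ = -21.527° and longitude difference Δλ = 41.845°:
Haversine: a = sin²(Δφ/2) + cos φ₁ cos φ₂ sin²(Δλ/2) = 0.0488 + (0.6812)(0.9302)(0.1275) = 0.12965.
Central angle c = 2·arcsin(√a) = 0.73668 rad.
Distance = R·c = 3389.5 × 0.7367 ≈ 2497 km.

2497 km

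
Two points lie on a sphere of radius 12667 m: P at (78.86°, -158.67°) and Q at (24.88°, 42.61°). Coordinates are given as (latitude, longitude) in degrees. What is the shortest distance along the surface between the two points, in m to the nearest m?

Let φ₁ = 1.3764 rad, φ₂ = 0.4342 rad, and Δλ = -2.7702 rad.
cos c = sin φ₁ sin φ₂ + cos φ₁ cos φ₂ cos Δλ = (0.9812)(0.4207) + (0.1932)(0.9072)(-0.9318) = 0.24947,
so c = arccos(0.24947) = 1.31867 rad.
Distance = R·c = 12667 × 1.3187 ≈ 16704 m.

16704 m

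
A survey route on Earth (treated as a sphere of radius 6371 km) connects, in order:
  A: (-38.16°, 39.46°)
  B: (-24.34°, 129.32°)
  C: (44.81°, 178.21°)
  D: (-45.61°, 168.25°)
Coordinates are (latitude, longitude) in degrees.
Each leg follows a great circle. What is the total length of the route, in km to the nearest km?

27605 km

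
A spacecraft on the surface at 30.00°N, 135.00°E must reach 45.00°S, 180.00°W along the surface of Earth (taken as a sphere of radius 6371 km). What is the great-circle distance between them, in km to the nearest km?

9501 km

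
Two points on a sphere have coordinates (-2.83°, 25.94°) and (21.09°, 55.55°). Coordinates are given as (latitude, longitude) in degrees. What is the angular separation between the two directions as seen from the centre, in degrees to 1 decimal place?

In radians: φ₁ = -0.0494, φ₂ = 0.3681, Δλ = 29.610° = 0.5168 rad.
cos c = sin φ₁ sin φ₂ + cos φ₁ cos φ₂ cos Δλ = (-0.0494)(0.3598) + (0.9988)(0.9330)(0.8694) = 0.79242,
so c = arccos(0.79242) = 0.65603 rad.
So the angular separation is 37.6°.

37.6°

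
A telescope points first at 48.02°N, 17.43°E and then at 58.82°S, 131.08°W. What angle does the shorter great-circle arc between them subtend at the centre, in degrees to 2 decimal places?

With latitudes φ₁ = 48.020°, φ₂ = -58.820° and longitude difference Δλ = -148.510°:
cos c = sin φ₁ sin φ₂ + cos φ₁ cos φ₂ cos Δλ = (0.7434)(-0.8555) + (0.6689)(0.5177)(-0.8527) = -0.93129,
so c = arccos(-0.93129) = 2.76873 rad.
So the angular separation is 158.64°.

158.64°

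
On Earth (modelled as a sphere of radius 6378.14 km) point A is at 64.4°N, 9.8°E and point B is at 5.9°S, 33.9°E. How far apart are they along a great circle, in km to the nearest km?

Let φ₁ = 1.1240 rad, φ₂ = -0.1030 rad, and Δλ = 0.4206 rad.
cos c = sin φ₁ sin φ₂ + cos φ₁ cos φ₂ cos Δλ = (0.9018)(-0.1028) + (0.4321)(0.9947)(0.9128) = 0.29963,
so c = arccos(0.29963) = 1.26649 rad.
Distance = R·c = 6378.14 × 1.2665 ≈ 8078 km.

8078 km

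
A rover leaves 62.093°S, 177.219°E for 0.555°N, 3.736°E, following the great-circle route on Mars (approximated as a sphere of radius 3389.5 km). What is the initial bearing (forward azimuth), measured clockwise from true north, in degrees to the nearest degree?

187°

Δλ = -173.483° = -3.0278 rad.
y = sin Δλ · cos φ₂ = (-0.1135)(1.0000) = -0.1135
x = cos φ₁ sin φ₂ − sin φ₁ cos φ₂ cos Δλ = (0.4680)(0.0097) − (-0.8837)(1.0000)(-0.9935) = -0.8734
θ = atan2(y, x) = -172.60°; adding 360° gives 187°.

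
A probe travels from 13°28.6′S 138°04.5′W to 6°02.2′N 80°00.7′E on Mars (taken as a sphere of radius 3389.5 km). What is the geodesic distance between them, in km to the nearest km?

In radians: φ₁ = -0.2352, φ₂ = 0.1054, Δλ = -141.913° = -2.4769 rad.
Haversine: a = sin²(Δφ/2) + cos φ₁ cos φ₂ sin²(Δλ/2) = 0.0287 + (0.9725)(0.9945)(0.8935) = 0.89284.
Central angle c = 2·arcsin(√a) = 2.47458 rad.
Distance = R·c = 3389.5 × 2.4746 ≈ 8388 km.

8388 km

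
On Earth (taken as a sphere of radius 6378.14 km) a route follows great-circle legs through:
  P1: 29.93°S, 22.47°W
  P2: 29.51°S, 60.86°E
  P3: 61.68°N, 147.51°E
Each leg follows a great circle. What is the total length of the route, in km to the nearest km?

Leg P1→P2: central angle 1.2309 rad, distance 7851.0 km.
Leg P2→P3: central angle 1.9927 rad, distance 12709.7 km.
Total: 7851.0 + 12709.7 ≈ 20561 km.

20561 km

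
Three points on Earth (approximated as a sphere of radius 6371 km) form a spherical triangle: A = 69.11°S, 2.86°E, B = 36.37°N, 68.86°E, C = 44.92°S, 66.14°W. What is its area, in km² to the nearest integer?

48173786 km²

Side lengths (central angles): a = 2.5355, b = 0.7225, c = 2.0233 rad; semiperimeter s = 2.6406.
By l'Huilier's theorem, tan(E/4) = √[tan(s/2) tan((s−a)/2) tan((s−b)/2) tan((s−c)/2)], giving spherical excess E = 1.1868 rad.
Area = E·R² = 1.1868 × (6371)² ≈ 48173786 km².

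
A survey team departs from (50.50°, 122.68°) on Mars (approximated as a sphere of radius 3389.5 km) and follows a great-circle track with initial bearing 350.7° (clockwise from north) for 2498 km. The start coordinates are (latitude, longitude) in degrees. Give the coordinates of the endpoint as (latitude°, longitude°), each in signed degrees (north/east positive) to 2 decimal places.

Angular distance δ = d/R = 2498/3389.5 = 0.73698 rad; initial bearing θ = 6.1209 rad.
sin φ₂ = sin φ₁ cos δ + cos φ₁ sin δ cos θ = (0.7716)(0.7405) + (0.6361)(0.6721)(0.9869) = 0.9932, so φ₂ = 83.34°.
Δλ = atan2(sin θ sin δ cos φ₁, cos δ − sin φ₁ sin φ₂) = atan2(-0.0691, -0.0259) = -110.563°.
λ₂ = 122.680° − 110.563° = 12.12°.

83.34°, 12.12°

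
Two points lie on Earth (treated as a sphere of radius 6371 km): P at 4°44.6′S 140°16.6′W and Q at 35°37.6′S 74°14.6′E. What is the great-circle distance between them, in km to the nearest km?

14262 km

With latitudes φ₁ = -4.743°, φ₂ = -35.627° and longitude difference Δλ = -145.480°:
cos c = sin φ₁ sin φ₂ + cos φ₁ cos φ₂ cos Δλ = (-0.0827)(-0.5825) + (0.9966)(0.8128)(-0.8239) = -0.61925,
so c = arccos(-0.61925) = 2.23859 rad.
Distance = R·c = 6371 × 2.2386 ≈ 14262 km.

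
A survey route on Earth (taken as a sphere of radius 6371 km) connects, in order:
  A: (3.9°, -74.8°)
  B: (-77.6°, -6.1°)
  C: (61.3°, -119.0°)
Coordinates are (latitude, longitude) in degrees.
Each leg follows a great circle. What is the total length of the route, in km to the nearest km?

Leg A→B: central angle 1.5594 rad, distance 9935.0 km.
Leg B→C: central angle 2.6833 rad, distance 17095.3 km.
Total: 9935.0 + 17095.3 ≈ 27030 km.

27030 km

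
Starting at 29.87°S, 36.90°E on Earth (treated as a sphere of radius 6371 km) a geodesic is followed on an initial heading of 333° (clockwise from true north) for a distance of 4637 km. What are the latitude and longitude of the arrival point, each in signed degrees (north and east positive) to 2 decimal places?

Angular distance δ = d/R = 4637/6371 = 0.72783 rad; initial bearing θ = 5.8119 rad.
sin φ₂ = sin φ₁ cos δ + cos φ₁ sin δ cos θ = (-0.4980)(0.7466) + (0.8672)(0.6653)(0.8910) = 0.1422, so φ₂ = 8.17°.
Δλ = atan2(sin θ sin δ cos φ₁, cos δ − sin φ₁ sin φ₂) = atan2(-0.2619, 0.8174) = -17.765°.
λ₂ = 36.900° − 17.765° = 19.13°.

8.17°, 19.13°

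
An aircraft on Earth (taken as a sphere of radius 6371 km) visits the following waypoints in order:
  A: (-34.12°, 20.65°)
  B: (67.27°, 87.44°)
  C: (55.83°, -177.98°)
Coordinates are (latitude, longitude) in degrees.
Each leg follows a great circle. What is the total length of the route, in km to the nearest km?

Leg A→B: central angle 1.9728 rad, distance 12569.0 km.
Leg B→C: central angle 0.7291 rad, distance 4645.0 km.
Total: 12569.0 + 4645.0 ≈ 17214 km.

17214 km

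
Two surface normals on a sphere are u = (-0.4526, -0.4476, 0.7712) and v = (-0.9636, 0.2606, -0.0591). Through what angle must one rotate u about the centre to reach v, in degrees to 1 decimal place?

u·v = 0.2739; |u| = 1.0000, |v| = 1.0000.
cos θ = (u·v)/(|u||v|) = 0.2739, so θ = 74.1°.

74.1°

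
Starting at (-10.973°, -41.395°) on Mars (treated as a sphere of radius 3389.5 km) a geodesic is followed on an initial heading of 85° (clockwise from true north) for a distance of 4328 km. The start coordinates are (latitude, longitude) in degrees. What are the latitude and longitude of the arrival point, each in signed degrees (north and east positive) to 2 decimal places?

Angular distance δ = d/R = 4328/3389.5 = 1.27688 rad; initial bearing θ = 1.4835 rad.
sin φ₂ = sin φ₁ cos δ + cos φ₁ sin δ cos θ = (-0.1903)(0.2897) + (0.9817)(0.9571)(0.0872) = 0.0268, so φ₂ = 1.53°.
Δλ = atan2(sin θ sin δ cos φ₁, cos δ − sin φ₁ sin φ₂) = atan2(0.9360, 0.2948) = 72.519°.
λ₂ = -41.395° + 72.519° = 31.12°.

1.53°, 31.12°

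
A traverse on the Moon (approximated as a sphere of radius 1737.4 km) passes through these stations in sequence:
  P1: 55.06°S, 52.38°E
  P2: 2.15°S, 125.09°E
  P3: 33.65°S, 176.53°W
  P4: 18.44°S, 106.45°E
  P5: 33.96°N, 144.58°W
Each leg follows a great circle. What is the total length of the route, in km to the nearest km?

Leg P1→P2: central angle 1.3686 rad, distance 2377.8 km.
Leg P2→P3: central angle 1.0963 rad, distance 1904.7 km.
Leg P3→P4: central angle 1.2104 rad, distance 2102.9 km.
Leg P4→P5: central angle 2.0180 rad, distance 3506.1 km.
Total: 2377.8 + 1904.7 + 2102.9 + 3506.1 ≈ 9891 km.

9891 km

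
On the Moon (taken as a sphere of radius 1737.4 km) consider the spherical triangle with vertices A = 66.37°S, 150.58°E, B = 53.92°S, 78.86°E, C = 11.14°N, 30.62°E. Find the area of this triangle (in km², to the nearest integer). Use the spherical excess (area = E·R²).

275320 km²

Side lengths (central angles): a = 1.3401, b = 1.9535, c = 0.6190 rad; semiperimeter s = 1.9563.
By l'Huilier's theorem, tan(E/4) = √[tan(s/2) tan((s−a)/2) tan((s−b)/2) tan((s−c)/2)], giving spherical excess E = 0.0912 rad.
Area = E·R² = 0.0912 × (1737.4)² ≈ 275320 km².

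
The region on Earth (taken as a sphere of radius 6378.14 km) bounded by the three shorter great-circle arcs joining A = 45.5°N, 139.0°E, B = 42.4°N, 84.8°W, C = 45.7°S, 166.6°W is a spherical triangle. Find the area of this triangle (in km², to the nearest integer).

Side lengths (central angles): a = 1.9922, b = 1.7983, c = 1.4632 rad; semiperimeter s = 2.6268.
By l'Huilier's theorem, tan(E/4) = √[tan(s/2) tan((s−a)/2) tan((s−b)/2) tan((s−c)/2)], giving spherical excess E = 2.1638 rad.
Area = E·R² = 2.1638 × (6378.14)² ≈ 88026852 km².

88026852 km²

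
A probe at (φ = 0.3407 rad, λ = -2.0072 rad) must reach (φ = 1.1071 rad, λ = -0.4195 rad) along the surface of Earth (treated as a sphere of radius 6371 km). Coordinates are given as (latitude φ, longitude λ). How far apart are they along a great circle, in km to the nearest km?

Let φ₁ = 0.3407 rad, φ₂ = 1.1071 rad, and Δλ = 1.5877 rad.
cos c = sin φ₁ sin φ₂ + cos φ₁ cos φ₂ cos Δλ = (0.3341)(0.8944) + (0.9425)(0.4473)(-0.0169) = 0.29174,
so c = arccos(0.29174) = 1.27475 rad.
Distance = R·c = 6371 × 1.2748 ≈ 8121 km.

8121 km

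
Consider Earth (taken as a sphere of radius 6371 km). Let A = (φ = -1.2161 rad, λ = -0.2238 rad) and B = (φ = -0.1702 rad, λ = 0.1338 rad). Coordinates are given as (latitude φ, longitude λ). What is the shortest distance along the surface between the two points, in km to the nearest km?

With latitudes φ₁ = -69.677°, φ₂ = -9.752° and longitude difference Δλ = 20.489°:
cos c = sin φ₁ sin φ₂ + cos φ₁ cos φ₂ cos Δλ = (-0.9378)(-0.1694) + (0.3473)(0.9856)(0.9367) = 0.47947,
so c = arccos(0.47947) = 1.07075 rad.
Distance = R·c = 6371 × 1.0707 ≈ 6822 km.

6822 km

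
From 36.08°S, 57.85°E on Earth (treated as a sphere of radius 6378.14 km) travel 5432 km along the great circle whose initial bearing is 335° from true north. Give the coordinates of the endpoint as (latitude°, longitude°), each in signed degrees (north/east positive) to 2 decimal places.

Angular distance δ = d/R = 5432/6378.14 = 0.85166 rad; initial bearing θ = 5.8469 rad.
sin φ₂ = sin φ₁ cos δ + cos φ₁ sin δ cos θ = (-0.5889)(0.6587) + (0.8082)(0.7524)(0.9063) = 0.1632, so φ₂ = 9.39°.
Δλ = atan2(sin θ sin δ cos φ₁, cos δ − sin φ₁ sin φ₂) = atan2(-0.2570, 0.7548) = -18.801°.
λ₂ = 57.850° − 18.801° = 39.05°.

9.39°, 39.05°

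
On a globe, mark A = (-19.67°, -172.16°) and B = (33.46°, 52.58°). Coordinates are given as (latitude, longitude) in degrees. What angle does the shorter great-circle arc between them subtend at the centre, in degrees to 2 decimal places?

138.04°

In radians: φ₁ = -0.3433, φ₂ = 0.5840, Δλ = -135.260° = -2.3607 rad.
Haversine: a = sin²(Δφ/2) + cos φ₁ cos φ₂ sin²(Δλ/2) = 0.2000 + (0.9416)(0.8343)(0.8552) = 0.87180.
Central angle c = 2·arcsin(√a) = 2.40923 rad.
So the angular separation is 138.04°.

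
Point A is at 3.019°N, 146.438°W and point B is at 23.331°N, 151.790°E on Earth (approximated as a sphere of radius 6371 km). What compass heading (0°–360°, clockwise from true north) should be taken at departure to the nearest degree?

Δλ = -61.772° = -1.0781 rad.
y = sin Δλ · cos φ₂ = (-0.8811)(0.9182) = -0.8090
x = cos φ₁ sin φ₂ − sin φ₁ cos φ₂ cos Δλ = (0.9986)(0.3960) − (0.0527)(0.9182)(0.4730) = 0.3726
θ = atan2(y, x) = -65.27°; adding 360° gives 295°.

295°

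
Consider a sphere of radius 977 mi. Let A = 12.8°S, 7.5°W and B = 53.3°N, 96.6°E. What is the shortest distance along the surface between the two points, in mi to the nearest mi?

1852 mi

With latitudes φ₁ = -12.800°, φ₂ = 53.300° and longitude difference Δλ = 104.100°:
cos c = sin φ₁ sin φ₂ + cos φ₁ cos φ₂ cos Δλ = (-0.2215)(0.8018) + (0.9751)(0.5976)(-0.2436) = -0.31960,
so c = arccos(-0.31960) = 1.89611 rad.
Distance = R·c = 977 × 1.8961 ≈ 1852 mi.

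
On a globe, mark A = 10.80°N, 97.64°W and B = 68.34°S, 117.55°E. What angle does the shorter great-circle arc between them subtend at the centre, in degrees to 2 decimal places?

Let φ₁ = 0.1885 rad, φ₂ = -1.1928 rad, and Δλ = -2.5274 rad.
cos c = sin φ₁ sin φ₂ + cos φ₁ cos φ₂ cos Δλ = (0.1874)(-0.9294) + (0.9823)(0.3691)(-0.8172) = -0.47045,
so c = arccos(-0.47045) = 2.06060 rad.
So the angular separation is 118.06°.

118.06°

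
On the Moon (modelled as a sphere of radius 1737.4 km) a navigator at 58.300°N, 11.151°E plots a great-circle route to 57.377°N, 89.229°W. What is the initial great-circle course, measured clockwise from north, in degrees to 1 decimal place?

314.7°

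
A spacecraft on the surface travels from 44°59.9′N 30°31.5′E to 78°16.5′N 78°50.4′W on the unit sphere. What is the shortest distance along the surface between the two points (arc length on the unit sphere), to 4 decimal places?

0.8702

Let φ₁ = 0.7854 rad, φ₂ = 1.3662 rad, and Δλ = -1.9088 rad.
Haversine: a = sin²(Δφ/2) + cos φ₁ cos φ₂ sin²(Δλ/2) = 0.0820 + (0.7071)(0.2032)(0.6658) = 0.17766.
Central angle c = 2·arcsin(√a) = 0.87019 rad.
On the unit sphere the arc length equals the central angle: 0.8702.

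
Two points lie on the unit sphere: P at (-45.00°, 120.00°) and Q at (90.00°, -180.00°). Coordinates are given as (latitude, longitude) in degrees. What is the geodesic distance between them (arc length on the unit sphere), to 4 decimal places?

In radians: φ₁ = -0.7854, φ₂ = 1.5708, Δλ = 60.000° = 1.0472 rad.
cos c = sin φ₁ sin φ₂ + cos φ₁ cos φ₂ cos Δλ = (-0.7071)(1.0000) + (0.7071)(0.0000)(0.5000) = -0.70711,
so c = arccos(-0.70711) = 2.35619 rad.
On the unit sphere the arc length equals the central angle: 2.3562.

2.3562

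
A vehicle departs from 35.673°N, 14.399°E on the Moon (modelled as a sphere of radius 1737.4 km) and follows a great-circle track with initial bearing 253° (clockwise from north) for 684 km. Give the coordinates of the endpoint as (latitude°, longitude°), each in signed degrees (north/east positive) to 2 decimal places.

Angular distance δ = d/R = 684/1737.4 = 0.39369 rad; initial bearing θ = 4.4157 rad.
sin φ₂ = sin φ₁ cos δ + cos φ₁ sin δ cos θ = (0.5832)(0.9235) + (0.8124)(0.3836)(-0.2924) = 0.4474, so φ₂ = 26.58°.
Δλ = atan2(sin θ sin δ cos φ₁, cos δ − sin φ₁ sin φ₂) = atan2(-0.2980, 0.6626) = -24.217°.
λ₂ = 14.399° − 24.217° = -9.82°.

26.58°, -9.82°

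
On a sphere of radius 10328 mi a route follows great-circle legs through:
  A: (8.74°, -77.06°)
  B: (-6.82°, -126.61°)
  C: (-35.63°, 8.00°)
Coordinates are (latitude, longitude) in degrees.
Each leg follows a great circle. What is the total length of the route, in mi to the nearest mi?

Leg A→B: central angle 0.9037 rad, distance 9333.9 mi.
Leg B→C: central angle 2.0916 rad, distance 21602.2 mi.
Total: 9333.9 + 21602.2 ≈ 30936 mi.

30936 mi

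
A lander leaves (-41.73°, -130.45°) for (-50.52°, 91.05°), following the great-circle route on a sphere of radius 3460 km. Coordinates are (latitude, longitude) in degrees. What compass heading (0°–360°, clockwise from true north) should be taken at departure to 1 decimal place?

205.3°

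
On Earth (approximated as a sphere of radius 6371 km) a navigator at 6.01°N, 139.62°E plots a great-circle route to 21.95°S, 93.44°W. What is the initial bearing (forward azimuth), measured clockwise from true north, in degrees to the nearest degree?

Δλ = 126.940° = 2.2155 rad.
y = sin Δλ · cos φ₂ = (0.7993)(0.9275) = 0.7413
x = cos φ₁ sin φ₂ − sin φ₁ cos φ₂ cos Δλ = (0.9945)(-0.3738) − (0.1047)(0.9275)(-0.6010) = -0.3134
θ = atan2(y, x) = 112.92°, so the bearing is 113°.

113°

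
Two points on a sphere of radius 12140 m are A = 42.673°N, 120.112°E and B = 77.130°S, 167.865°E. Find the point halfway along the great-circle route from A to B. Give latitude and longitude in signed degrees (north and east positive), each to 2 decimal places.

The central angle between A and B is δ = 2.1540 rad.
With f = 0.5, the slerp weights are sin((1−f)δ)/sin δ = 1.0549 and sin(fδ)/sin δ = 1.0549.
Weighted sum of the unit vectors: (1.0549)·(-0.3689,0.6360,0.6778) + (1.0549)·(-0.2178,0.0468,-0.9749) = (-0.6188, 0.7203, -0.3134).
Converting back: φ = atan2(z, √(x²+y²)) = -18.26°, λ = atan2(y, x) = 130.67°.

-18.26°, 130.67°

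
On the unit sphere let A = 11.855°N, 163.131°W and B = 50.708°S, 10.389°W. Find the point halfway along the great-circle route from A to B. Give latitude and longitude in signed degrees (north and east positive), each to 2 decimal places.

Central angle δ = 2.3602 rad. Interpolating on the sphere with fraction f = 0.5:
P = [sin((1−f)δ)·A + sin(fδ)·B] / sin δ = 1.3129·A + 1.3129·B in Cartesian coordinates,
giving P = (-0.4118, -0.5228, -0.7464), i.e. latitude -48.28°, longitude -128.23°.

-48.28°, -128.23°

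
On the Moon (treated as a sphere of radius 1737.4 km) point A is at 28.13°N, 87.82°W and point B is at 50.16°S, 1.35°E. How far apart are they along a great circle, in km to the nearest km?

3357 km

Let φ₁ = 0.4910 rad, φ₂ = -0.8755 rad, and Δλ = 1.5563 rad.
Haversine: a = sin²(Δφ/2) + cos φ₁ cos φ₂ sin²(Δλ/2) = 0.3985 + (0.8819)(0.6406)(0.4928) = 0.67692.
Central angle c = 2·arcsin(√a) = 1.93246 rad.
Distance = R·c = 1737.4 × 1.9325 ≈ 3357 km.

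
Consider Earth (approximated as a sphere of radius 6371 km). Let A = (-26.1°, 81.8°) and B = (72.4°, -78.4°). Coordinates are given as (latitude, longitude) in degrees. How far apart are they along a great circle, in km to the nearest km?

14727 km

With latitudes φ₁ = -26.100°, φ₂ = 72.400° and longitude difference Δλ = -160.200°:
Haversine: a = sin²(Δφ/2) + cos φ₁ cos φ₂ sin²(Δλ/2) = 0.5739 + (0.8980)(0.3024)(0.9704) = 0.83741.
Central angle c = 2·arcsin(√a) = 2.31153 rad.
Distance = R·c = 6371 × 2.3115 ≈ 14727 km.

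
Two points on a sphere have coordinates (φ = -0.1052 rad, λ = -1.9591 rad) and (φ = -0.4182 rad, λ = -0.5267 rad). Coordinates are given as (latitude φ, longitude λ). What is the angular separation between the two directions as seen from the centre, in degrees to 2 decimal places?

Let φ₁ = -0.1052 rad, φ₂ = -0.4182 rad, and Δλ = 1.4324 rad.
cos c = sin φ₁ sin φ₂ + cos φ₁ cos φ₂ cos Δλ = (-0.1050)(-0.4061) + (0.9945)(0.9138)(0.1380) = 0.16801,
so c = arccos(0.16801) = 1.40198 rad.
So the angular separation is 80.33°.

80.33°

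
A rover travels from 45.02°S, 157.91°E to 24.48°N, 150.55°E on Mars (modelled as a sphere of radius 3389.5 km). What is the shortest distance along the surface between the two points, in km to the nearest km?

4131 km

Let φ₁ = -0.7857 rad, φ₂ = 0.4273 rad, and Δλ = -0.1285 rad.
cos c = sin φ₁ sin φ₂ + cos φ₁ cos φ₂ cos Δλ = (-0.7074)(0.4144) + (0.7069)(0.9101)(0.9918) = 0.34491,
so c = arccos(0.34491) = 1.21866 rad.
Distance = R·c = 3389.5 × 1.2187 ≈ 4131 km.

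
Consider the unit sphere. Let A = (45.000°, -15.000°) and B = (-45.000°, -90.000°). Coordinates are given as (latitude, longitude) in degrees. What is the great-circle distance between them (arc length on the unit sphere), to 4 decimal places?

In radians: φ₁ = 0.7854, φ₂ = -0.7854, Δλ = -75.000° = -1.3090 rad.
cos c = sin φ₁ sin φ₂ + cos φ₁ cos φ₂ cos Δλ = (0.7071)(-0.7071) + (0.7071)(0.7071)(0.2588) = -0.37059,
so c = arccos(-0.37059) = 1.95044 rad.
On the unit sphere the arc length equals the central angle: 1.9504.

1.9504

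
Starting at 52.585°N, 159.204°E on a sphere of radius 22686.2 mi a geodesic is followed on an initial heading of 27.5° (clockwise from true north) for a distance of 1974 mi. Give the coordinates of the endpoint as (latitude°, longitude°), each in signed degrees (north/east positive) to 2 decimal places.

Angular distance δ = d/R = 1974/22686.2 = 0.08701 rad; initial bearing θ = 0.4800 rad.
sin φ₂ = sin φ₁ cos δ + cos φ₁ sin δ cos θ = (0.7943)(0.9962) + (0.6076)(0.0869)(0.8870) = 0.8381, so φ₂ = 56.94°.
Δλ = atan2(sin θ sin δ cos φ₁, cos δ − sin φ₁ sin φ₂) = atan2(0.0244, 0.3306) = 4.218°.
λ₂ = 159.204° + 4.218° = 163.42°.

56.94°, 163.42°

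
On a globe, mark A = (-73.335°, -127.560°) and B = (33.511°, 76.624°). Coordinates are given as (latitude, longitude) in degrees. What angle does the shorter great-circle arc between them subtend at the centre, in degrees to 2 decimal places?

138.33°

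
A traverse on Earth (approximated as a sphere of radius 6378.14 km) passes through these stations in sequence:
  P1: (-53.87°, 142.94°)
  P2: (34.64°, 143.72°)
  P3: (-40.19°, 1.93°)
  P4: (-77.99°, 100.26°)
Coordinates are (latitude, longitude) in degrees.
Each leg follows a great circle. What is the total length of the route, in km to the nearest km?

Leg P1→P2: central angle 1.5448 rad, distance 9853.2 km.
Leg P2→P3: central angle 2.6074 rad, distance 16630.1 km.
Leg P3→P4: central angle 0.9170 rad, distance 5849.0 km.
Total: 9853.2 + 16630.1 + 5849.0 ≈ 32332 km.

32332 km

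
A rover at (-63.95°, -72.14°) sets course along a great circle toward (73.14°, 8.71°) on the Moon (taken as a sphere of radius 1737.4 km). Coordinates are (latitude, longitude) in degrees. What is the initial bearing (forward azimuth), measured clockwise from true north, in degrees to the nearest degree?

32°

With φ₁ = -1.1161, φ₂ = 1.2765, Δλ = 1.4111 rad, the forward-azimuth formula gives
θ = atan2( sin Δλ cos φ₂ , cos φ₁ sin φ₂ − sin φ₁ cos φ₂ cos Δλ ) = atan2(0.2863, 0.4617) = 31.81°.
So the initial bearing is 32°.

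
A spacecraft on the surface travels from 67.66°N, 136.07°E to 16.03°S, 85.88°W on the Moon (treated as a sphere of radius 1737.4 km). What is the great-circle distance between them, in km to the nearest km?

3694 km

Let φ₁ = 1.1809 rad, φ₂ = -0.2798 rad, and Δλ = 2.4094 rad.
cos c = sin φ₁ sin φ₂ + cos φ₁ cos φ₂ cos Δλ = (0.9249)(-0.2761) + (0.3801)(0.9611)(-0.7437) = -0.52712,
so c = arccos(-0.52712) = 2.12600 rad.
Distance = R·c = 1737.4 × 2.1260 ≈ 3694 km.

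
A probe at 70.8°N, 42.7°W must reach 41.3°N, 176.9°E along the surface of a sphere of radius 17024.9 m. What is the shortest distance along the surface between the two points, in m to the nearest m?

With latitudes φ₁ = 70.800°, φ₂ = 41.300° and longitude difference Δλ = -140.400°:
cos c = sin φ₁ sin φ₂ + cos φ₁ cos φ₂ cos Δλ = (0.9444)(0.6600) + (0.3289)(0.7513)(-0.7705) = 0.43292,
so c = arccos(0.43292) = 1.12306 rad.
Distance = R·c = 17024.9 × 1.1231 ≈ 19120 m.

19120 m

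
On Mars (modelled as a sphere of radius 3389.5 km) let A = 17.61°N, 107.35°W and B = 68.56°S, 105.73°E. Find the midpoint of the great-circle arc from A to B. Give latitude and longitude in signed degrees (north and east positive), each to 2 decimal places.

-42.86°, -124.49°

The central angle between A and B is δ = 2.1816 rad.
With f = 0.5, the slerp weights are sin((1−f)δ)/sin δ = 1.0828 and sin(fδ)/sin δ = 1.0828.
Weighted sum of the unit vectors: (1.0828)·(-0.2842,-0.9098,0.3025) + (1.0828)·(-0.0991,0.3518,-0.9308) = (-0.4151, -0.6041, -0.6803).
Converting back: φ = atan2(z, √(x²+y²)) = -42.86°, λ = atan2(y, x) = -124.49°.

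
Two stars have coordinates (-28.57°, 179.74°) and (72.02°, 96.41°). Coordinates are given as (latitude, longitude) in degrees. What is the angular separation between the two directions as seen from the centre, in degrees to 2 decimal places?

115.05°

With latitudes φ₁ = -28.570°, φ₂ = 72.020° and longitude difference Δλ = -83.330°:
cos c = sin φ₁ sin φ₂ + cos φ₁ cos φ₂ cos Δλ = (-0.4782)(0.9512) + (0.8782)(0.3087)(0.1162) = -0.42339,
so c = arccos(-0.42339) = 2.00798 rad.
So the angular separation is 115.05°.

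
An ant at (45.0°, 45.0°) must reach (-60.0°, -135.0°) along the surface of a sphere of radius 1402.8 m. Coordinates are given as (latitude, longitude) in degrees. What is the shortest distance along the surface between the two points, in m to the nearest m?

In radians: φ₁ = 0.7854, φ₂ = -1.0472, Δλ = -180.000° = -3.1416 rad.
cos c = sin φ₁ sin φ₂ + cos φ₁ cos φ₂ cos Δλ = (0.7071)(-0.8660) + (0.7071)(0.5000)(-1.0000) = -0.96593,
so c = arccos(-0.96593) = 2.87979 rad.
Distance = R·c = 1402.8 × 2.8798 ≈ 4040 m.

4040 m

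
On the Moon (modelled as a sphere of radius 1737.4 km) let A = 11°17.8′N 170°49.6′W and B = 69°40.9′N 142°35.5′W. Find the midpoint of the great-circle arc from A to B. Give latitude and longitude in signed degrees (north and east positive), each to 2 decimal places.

The central angle between A and B is δ = 1.0659 rad.
With f = 0.5, the slerp weights are sin((1−f)δ)/sin δ = 0.5805 and sin(fδ)/sin δ = 0.5805.
Weighted sum of the unit vectors: (0.5805)·(-0.9681,-0.1563,0.1959) + (0.5805)·(-0.2758,-0.2109,0.9378) = (-0.7221, -0.2132, 0.6581).
Converting back: φ = atan2(z, √(x²+y²)) = 41.16°, λ = atan2(y, x) = -163.55°.

41.16°, -163.55°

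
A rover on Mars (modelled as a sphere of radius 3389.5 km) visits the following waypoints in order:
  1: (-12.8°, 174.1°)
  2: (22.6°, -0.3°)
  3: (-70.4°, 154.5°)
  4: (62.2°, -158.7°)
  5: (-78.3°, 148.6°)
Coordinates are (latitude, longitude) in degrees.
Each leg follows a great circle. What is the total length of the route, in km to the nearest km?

34274 km

Leg 1→2: central angle 2.9469 rad, distance 9988.6 km.
Leg 2→3: central angle 2.2682 rad, distance 7688.1 km.
Leg 3→4: central angle 2.3836 rad, distance 8079.3 km.
Leg 4→5: central angle 2.5131 rad, distance 8518.0 km.
Total: 9988.6 + 7688.1 + 8079.3 + 8518.0 ≈ 34274 km.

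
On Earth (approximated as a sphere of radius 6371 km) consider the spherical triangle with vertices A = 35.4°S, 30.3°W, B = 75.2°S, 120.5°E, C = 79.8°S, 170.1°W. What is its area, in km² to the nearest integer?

Side lengths (central angles): a = 0.2558, b = 1.0929, c = 1.1828 rad; semiperimeter s = 1.2658.
By l'Huilier's theorem, tan(E/4) = √[tan(s/2) tan((s−a)/2) tan((s−b)/2) tan((s−c)/2)], giving spherical excess E = 0.1527 rad.
Area = E·R² = 0.1527 × (6371)² ≈ 6196798 km².

6196798 km²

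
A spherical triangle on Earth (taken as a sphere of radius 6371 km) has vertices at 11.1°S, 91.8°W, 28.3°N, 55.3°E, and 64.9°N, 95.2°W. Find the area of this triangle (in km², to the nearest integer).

Side lengths (central angles): a = 1.4664, b = 1.3272, c = 2.5265 rad; semiperimeter s = 2.6600.
By l'Huilier's theorem, tan(E/4) = √[tan(s/2) tan((s−a)/2) tan((s−b)/2) tan((s−c)/2)], giving spherical excess E = 1.4578 rad.
Area = E·R² = 1.4578 × (6371)² ≈ 59170169 km².

59170169 km²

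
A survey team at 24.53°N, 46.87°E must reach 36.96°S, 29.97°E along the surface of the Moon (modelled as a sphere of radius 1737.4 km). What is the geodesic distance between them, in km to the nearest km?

1926 km

Let φ₁ = 0.4281 rad, φ₂ = -0.6451 rad, and Δλ = -0.2950 rad.
cos c = sin φ₁ sin φ₂ + cos φ₁ cos φ₂ cos Δλ = (0.4152)(-0.6013) + (0.9097)(0.7991)(0.9568) = 0.44592,
so c = arccos(0.44592) = 1.10860 rad.
Distance = R·c = 1737.4 × 1.1086 ≈ 1926 km.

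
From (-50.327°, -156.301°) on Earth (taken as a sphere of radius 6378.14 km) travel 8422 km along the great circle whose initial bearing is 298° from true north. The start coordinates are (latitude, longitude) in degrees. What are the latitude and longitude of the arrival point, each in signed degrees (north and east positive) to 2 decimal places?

5.72°, 144.42°

Angular distance δ = d/R = 8422/6378.14 = 1.32045 rad; initial bearing θ = 5.2011 rad.
sin φ₂ = sin φ₁ cos δ + cos φ₁ sin δ cos θ = (-0.7697)(0.2477) + (0.6384)(0.9688)(0.4695) = 0.0997, so φ₂ = 5.72°.
Δλ = atan2(sin θ sin δ cos φ₁, cos δ − sin φ₁ sin φ₂) = atan2(-0.5461, 0.3245) = -59.283°.
λ₂ = -156.301° − 59.283° = -215.58° → 144.42° after wrapping to (−180°, 180°].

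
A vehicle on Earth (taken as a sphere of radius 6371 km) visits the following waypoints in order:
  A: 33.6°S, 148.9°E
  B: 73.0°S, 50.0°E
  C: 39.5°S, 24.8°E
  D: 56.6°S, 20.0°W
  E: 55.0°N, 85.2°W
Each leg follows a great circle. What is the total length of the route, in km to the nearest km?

28170 km

Leg A→B: central angle 1.0569 rad, distance 6733.8 km.
Leg B→C: central angle 0.6225 rad, distance 3966.0 km.
Leg C→D: central angle 0.5873 rad, distance 3741.8 km.
Leg D→E: central angle 2.1549 rad, distance 13728.7 km.
Total: 6733.8 + 3966.0 + 3741.8 + 13728.7 ≈ 28170 km.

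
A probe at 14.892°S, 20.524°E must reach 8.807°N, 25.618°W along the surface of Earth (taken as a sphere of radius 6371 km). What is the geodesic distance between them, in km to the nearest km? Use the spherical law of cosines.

5728 km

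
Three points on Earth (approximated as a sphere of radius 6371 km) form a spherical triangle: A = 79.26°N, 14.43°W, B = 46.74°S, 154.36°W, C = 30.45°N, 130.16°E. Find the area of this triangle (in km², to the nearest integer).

Side lengths (central angles): a = 1.7936, b = 1.1950, c = 2.5205 rad; semiperimeter s = 2.7545.
By l'Huilier's theorem, tan(E/4) = √[tan(s/2) tan((s−a)/2) tan((s−b)/2) tan((s−c)/2)], giving spherical excess E = 2.0299 rad.
Area = E·R² = 2.0299 × (6371)² ≈ 82393686 km².

82393686 km²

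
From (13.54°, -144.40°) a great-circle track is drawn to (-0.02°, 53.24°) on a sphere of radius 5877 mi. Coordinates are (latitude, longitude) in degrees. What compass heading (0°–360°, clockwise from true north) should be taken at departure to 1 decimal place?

306.3°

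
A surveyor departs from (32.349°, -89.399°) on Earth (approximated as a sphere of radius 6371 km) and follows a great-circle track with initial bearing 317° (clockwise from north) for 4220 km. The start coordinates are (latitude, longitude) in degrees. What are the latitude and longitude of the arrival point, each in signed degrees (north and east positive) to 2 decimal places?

53.31°, -133.99°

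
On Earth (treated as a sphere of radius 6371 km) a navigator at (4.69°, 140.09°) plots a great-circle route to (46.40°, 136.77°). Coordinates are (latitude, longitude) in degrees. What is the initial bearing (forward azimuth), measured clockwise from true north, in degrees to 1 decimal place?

With φ₁ = 0.0819, φ₂ = 0.8098, Δλ = -0.0579 rad, the forward-azimuth formula gives
θ = atan2( sin Δλ cos φ₂ , cos φ₁ sin φ₂ − sin φ₁ cos φ₂ cos Δλ ) = atan2(-0.0399, 0.6655) = -3.43°.
Adding 360° brings this into [0°, 360°): 356.6°.

356.6°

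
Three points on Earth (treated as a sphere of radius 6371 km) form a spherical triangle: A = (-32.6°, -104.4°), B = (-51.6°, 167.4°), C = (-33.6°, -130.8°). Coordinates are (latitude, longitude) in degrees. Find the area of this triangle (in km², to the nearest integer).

5346265 km²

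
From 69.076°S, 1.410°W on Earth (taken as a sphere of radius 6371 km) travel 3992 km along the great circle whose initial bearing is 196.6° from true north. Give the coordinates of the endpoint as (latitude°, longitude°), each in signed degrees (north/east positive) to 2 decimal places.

Angular distance δ = d/R = 3992/6371 = 0.62659 rad; initial bearing θ = 3.4313 rad.
sin φ₂ = sin φ₁ cos δ + cos φ₁ sin δ cos θ = (-0.9341)(0.8100) + (0.3571)(0.5864)(-0.9583) = -0.9573, so φ₂ = -73.20°.
Δλ = atan2(sin θ sin δ cos φ₁, cos δ − sin φ₁ sin φ₂) = atan2(-0.0598, -0.0841) = -144.586°.
λ₂ = -1.410° − 144.586° = -146.00°.

-73.20°, -146.00°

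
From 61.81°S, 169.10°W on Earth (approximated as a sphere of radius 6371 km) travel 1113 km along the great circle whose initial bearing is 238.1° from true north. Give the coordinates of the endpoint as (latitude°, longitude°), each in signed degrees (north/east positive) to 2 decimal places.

-65.69°, 169.89°

Angular distance δ = d/R = 1113/6371 = 0.17470 rad; initial bearing θ = 4.1556 rad.
sin φ₂ = sin φ₁ cos δ + cos φ₁ sin δ cos θ = (-0.8814)(0.9848) + (0.4724)(0.1738)(-0.5284) = -0.9114, so φ₂ = -65.69°.
Δλ = atan2(sin θ sin δ cos φ₁, cos δ − sin φ₁ sin φ₂) = atan2(-0.0697, 0.1815) = -21.008°.
λ₂ = -169.100° − 21.008° = -190.11° → 169.89° after wrapping to (−180°, 180°].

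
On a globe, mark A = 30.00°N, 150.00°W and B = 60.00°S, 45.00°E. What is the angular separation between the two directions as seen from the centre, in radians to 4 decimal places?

2.5892 rad

With latitudes φ₁ = 30.000°, φ₂ = -60.000° and longitude difference Δλ = -165.000°:
cos c = sin φ₁ sin φ₂ + cos φ₁ cos φ₂ cos Δλ = (0.5000)(-0.8660) + (0.8660)(0.5000)(-0.9659) = -0.85127,
so c = arccos(-0.85127) = 2.58920 rad.
So the angular separation is 2.5892 rad.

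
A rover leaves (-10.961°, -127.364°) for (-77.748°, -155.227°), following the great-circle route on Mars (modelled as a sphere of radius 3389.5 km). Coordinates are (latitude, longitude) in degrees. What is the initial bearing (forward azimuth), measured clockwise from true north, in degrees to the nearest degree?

186°

Δλ = -27.863° = -0.4863 rad.
y = sin Δλ · cos φ₂ = (-0.4674)(0.2122) = -0.0992
x = cos φ₁ sin φ₂ − sin φ₁ cos φ₂ cos Δλ = (0.9818)(-0.9772) − (-0.1901)(0.2122)(0.8841) = -0.9237
θ = atan2(y, x) = -173.87°; adding 360° gives 186°.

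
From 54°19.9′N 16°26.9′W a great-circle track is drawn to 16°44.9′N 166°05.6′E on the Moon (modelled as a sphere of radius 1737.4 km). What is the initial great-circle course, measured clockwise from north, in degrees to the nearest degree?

With φ₁ = 0.9483, φ₂ = 0.2923, Δλ = -3.0972 rad, the forward-azimuth formula gives
θ = atan2( sin Δλ cos φ₂ , cos φ₁ sin φ₂ − sin φ₁ cos φ₂ cos Δλ ) = atan2(-0.0425, 0.9452) = -2.57°.
Adding 360° brings this into [0°, 360°): 357°.

357°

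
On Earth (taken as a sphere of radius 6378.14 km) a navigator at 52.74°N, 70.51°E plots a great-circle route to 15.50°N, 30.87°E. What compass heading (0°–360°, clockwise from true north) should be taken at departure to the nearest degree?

235°

With φ₁ = 0.9205, φ₂ = 0.2705, Δλ = -0.6918 rad, the forward-azimuth formula gives
θ = atan2( sin Δλ cos φ₂ , cos φ₁ sin φ₂ − sin φ₁ cos φ₂ cos Δλ ) = atan2(-0.6148, -0.4288) = -124.90°.
Adding 360° brings this into [0°, 360°): 235°.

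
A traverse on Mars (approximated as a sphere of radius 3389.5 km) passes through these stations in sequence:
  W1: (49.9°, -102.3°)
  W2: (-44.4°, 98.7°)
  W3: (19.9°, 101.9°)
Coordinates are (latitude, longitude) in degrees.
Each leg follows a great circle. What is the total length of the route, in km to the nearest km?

Leg W1→W2: central angle 2.8756 rad, distance 9746.8 km.
Leg W2→W3: central angle 1.1234 rad, distance 3807.8 km.
Total: 9746.8 + 3807.8 ≈ 13555 km.

13555 km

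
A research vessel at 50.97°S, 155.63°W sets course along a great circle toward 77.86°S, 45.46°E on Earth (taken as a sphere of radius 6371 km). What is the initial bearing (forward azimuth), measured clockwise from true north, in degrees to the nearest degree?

Δλ = -158.910° = -2.7735 rad.
y = sin Δλ · cos φ₂ = (-0.3598)(0.2103) = -0.0757
x = cos φ₁ sin φ₂ − sin φ₁ cos φ₂ cos Δλ = (0.6297)(-0.9776) − (-0.7768)(0.2103)(-0.9330) = -0.7681
θ = atan2(y, x) = -174.37°; adding 360° gives 186°.

186°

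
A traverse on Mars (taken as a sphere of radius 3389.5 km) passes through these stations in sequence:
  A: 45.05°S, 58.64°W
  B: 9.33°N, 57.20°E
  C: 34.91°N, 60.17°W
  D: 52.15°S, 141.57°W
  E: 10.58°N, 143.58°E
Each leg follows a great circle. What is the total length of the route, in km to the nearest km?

24986 km

Leg A→B: central angle 2.0027 rad, distance 6788.1 km.
Leg B→C: central angle 1.8538 rad, distance 6283.4 km.
Leg C→D: central angle 1.9570 rad, distance 6633.2 km.
Leg D→E: central angle 1.5581 rad, distance 5281.3 km.
Total: 6788.1 + 6283.4 + 6633.2 + 5281.3 ≈ 24986 km.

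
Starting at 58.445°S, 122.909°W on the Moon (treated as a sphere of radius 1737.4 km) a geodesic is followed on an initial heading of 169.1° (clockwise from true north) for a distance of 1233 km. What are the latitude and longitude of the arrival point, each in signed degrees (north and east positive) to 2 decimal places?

Angular distance δ = d/R = 1233/1737.4 = 0.70968 rad; initial bearing θ = 2.9514 rad.
sin φ₂ = sin φ₁ cos δ + cos φ₁ sin δ cos θ = (-0.8521)(0.7586) + (0.5233)(0.6516)(-0.9820) = -0.9812, so φ₂ = -78.89°.
Δλ = atan2(sin θ sin δ cos φ₁, cos δ − sin φ₁ sin φ₂) = atan2(0.0645, -0.0776) = 140.271°.
λ₂ = -122.909° + 140.271° = 17.36°.

-78.89°, 17.36°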